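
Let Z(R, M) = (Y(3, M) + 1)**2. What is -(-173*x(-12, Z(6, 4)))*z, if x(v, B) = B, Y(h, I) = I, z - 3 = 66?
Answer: 298425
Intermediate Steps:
z = 69 (z = 3 + 66 = 69)
Z(R, M) = (1 + M)**2 (Z(R, M) = (M + 1)**2 = (1 + M)**2)
-(-173*x(-12, Z(6, 4)))*z = -(-173*(1 + 4)**2)*69 = -(-173*5**2)*69 = -(-173*25)*69 = -(-4325)*69 = -1*(-298425) = 298425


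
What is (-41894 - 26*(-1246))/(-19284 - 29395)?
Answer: 9498/48679 ≈ 0.19511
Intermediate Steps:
(-41894 - 26*(-1246))/(-19284 - 29395) = (-41894 + 32396)/(-48679) = -9498*(-1/48679) = 9498/48679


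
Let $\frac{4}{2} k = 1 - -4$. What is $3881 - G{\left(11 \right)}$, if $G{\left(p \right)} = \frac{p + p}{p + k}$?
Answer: $\frac{104743}{27} \approx 3879.4$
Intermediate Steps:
$k = \frac{5}{2}$ ($k = \frac{1 - -4}{2} = \frac{1 + 4}{2} = \frac{1}{2} \cdot 5 = \frac{5}{2} \approx 2.5$)
$G{\left(p \right)} = \frac{2 p}{\frac{5}{2} + p}$ ($G{\left(p \right)} = \frac{p + p}{p + \frac{5}{2}} = \frac{2 p}{\frac{5}{2} + p}$)
$3881 - G{\left(11 \right)} = 3881 - 4 \cdot 11 \frac{1}{5 + 2 \cdot 11} = 3881 - 4 \cdot 11 \frac{1}{5 + 22} = 3881 - 4 \cdot 11 \cdot \frac{1}{27} = 3881 - \frac{44}{27} = \frac{104743}{27}$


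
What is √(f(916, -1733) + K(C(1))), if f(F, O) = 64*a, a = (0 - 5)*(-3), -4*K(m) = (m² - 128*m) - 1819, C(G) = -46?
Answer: I*√2345/2 ≈ 24.213*I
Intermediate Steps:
K(m) = 1819/4 + 32*m - m²/4 (K(m) = -((m² - 128*m) - 1819)/4 = -(-1819 + m² - 128*m)/4 = 1819/4 + 32*m - m²/4)
a = 15 (a = -5*(-3) = 15)
f(F, O) = 960 (f(F, O) = 64*15 = 960)
√(f(916, -1733) + K(C(1))) = √(960 + (1819/4 + 32*(-46) - ¼*(-46)²)) = √(960 + (1819/4 - 1472 - ¼*2116)) = √(960 + (1819/4 - 1472 - 529)) = √(960 - 6185/4) = √(-2345/4) = I*√2345/2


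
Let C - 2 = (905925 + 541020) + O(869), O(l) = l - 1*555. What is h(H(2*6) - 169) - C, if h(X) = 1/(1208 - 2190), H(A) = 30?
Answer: -1421210303/982 ≈ -1.4473e+6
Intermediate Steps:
O(l) = -555 + l (O(l) = l - 555 = -555 + l)
h(X) = -1/982 (h(X) = 1/(-982) = -1/982)
C = 1447261 (C = 2 + ((905925 + 541020) + (-555 + 869)) = 2 + (1446945 + 314) = 2 + 1447259 = 1447261)
h(H(2*6) - 169) - C = -1/982 - 1*1447261 = -1/982 - 1447261 = -1421210303/982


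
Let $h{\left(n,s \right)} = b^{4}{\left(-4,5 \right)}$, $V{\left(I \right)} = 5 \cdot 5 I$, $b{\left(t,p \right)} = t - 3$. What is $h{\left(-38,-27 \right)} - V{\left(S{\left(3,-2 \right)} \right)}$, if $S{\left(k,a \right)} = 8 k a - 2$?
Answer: $3651$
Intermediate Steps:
$b{\left(t,p \right)} = -3 + t$
$S{\left(k,a \right)} = -2 + 8 a k$ ($S{\left(k,a \right)} = 8 a k - 2 = -2 + 8 a k$)
$V{\left(I \right)} = 25 I$
$h{\left(n,s \right)} = 2401$ ($h{\left(n,s \right)} = \left(-3 - 4\right)^{4} = \left(-7\right)^{4} = 2401$)
$h{\left(-38,-27 \right)} - V{\left(S{\left(3,-2 \right)} \right)} = 2401 - 25 \left(-2 + 8 \left(-2\right) 3\right) = 2401 - 25 \left(-2 - 48\right) = 2401 - 25 \left(-50\right) = 2401 - -1250 = 2401 + 1250 = 3651$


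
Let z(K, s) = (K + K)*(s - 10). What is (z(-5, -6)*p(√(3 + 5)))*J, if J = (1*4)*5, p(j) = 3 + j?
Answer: 9600 + 6400*√2 ≈ 18651.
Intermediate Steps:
J = 20 (J = 4*5 = 20)
z(K, s) = 2*K*(-10 + s) (z(K, s) = (2*K)*(-10 + s) = 2*K*(-10 + s))
(z(-5, -6)*p(√(3 + 5)))*J = ((2*(-5)*(-10 - 6))*(3 + √(3 + 5)))*20 = ((2*(-5)*(-16))*(3 + √8))*20 = (160*(3 + 2*√2))*20 = (480 + 320*√2)*20 = 9600 + 6400*√2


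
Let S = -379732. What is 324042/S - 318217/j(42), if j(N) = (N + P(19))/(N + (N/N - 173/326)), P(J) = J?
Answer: -209124646393674/943918819 ≈ -2.2155e+5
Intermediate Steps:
j(N) = (19 + N)/(153/326 + N) (j(N) = (N + 19)/(N + (N/N - 173/326)) = (19 + N)/(N + (1 - 173*1/326)) = (19 + N)/(N + (1 - 173/326)) = (19 + N)/(N + 153/326) = (19 + N)/(153/326 + N))
324042/S - 318217/j(42) = 324042/(-379732) - 318217*(153 + 326*42)/(326*(19 + 42)) = 324042*(-1/379732) - 318217/(326*61/(153 + 13692)) = -162021/189866 - 318217/(326*61/13845) = -162021/189866 - 318217/(326*(1/13845)*61) = -162021/189866 - 318217/19886/13845 = -162021/189866 - 318217*13845/19886 = -162021/189866 - 4405714365/19886 = -209124646393674/943918819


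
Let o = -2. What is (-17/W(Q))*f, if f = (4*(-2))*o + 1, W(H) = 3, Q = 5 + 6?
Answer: -289/3 ≈ -96.333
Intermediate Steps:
Q = 11
f = 17 (f = (4*(-2))*(-2) + 1 = -8*(-2) + 1 = 16 + 1 = 17)
(-17/W(Q))*f = (-17/3)*17 = ((1/3)*(-17))*17 = -17/3*17 = -289/3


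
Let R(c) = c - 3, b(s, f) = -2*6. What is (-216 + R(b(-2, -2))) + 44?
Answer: -187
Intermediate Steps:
b(s, f) = -12
R(c) = -3 + c
(-216 + R(b(-2, -2))) + 44 = (-216 + (-3 - 12)) + 44 = (-216 - 15) + 44 = -231 + 44 = -187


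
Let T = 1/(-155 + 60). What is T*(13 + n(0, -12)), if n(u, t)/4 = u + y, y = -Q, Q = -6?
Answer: -37/95 ≈ -0.38947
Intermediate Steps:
T = -1/95 (T = 1/(-95) = -1/95 ≈ -0.010526)
y = 6 (y = -1*(-6) = 6)
n(u, t) = 24 + 4*u (n(u, t) = 4*(u + 6) = 4*(6 + u) = 24 + 4*u)
T*(13 + n(0, -12)) = -(13 + (24 + 4*0))/95 = -(13 + (24 + 0))/95 = -(13 + 24)/95 = -1/95*37 = -37/95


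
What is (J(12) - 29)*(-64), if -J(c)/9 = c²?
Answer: 84800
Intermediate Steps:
J(c) = -9*c²
(J(12) - 29)*(-64) = (-9*12² - 29)*(-64) = (-9*144 - 29)*(-64) = (-1296 - 29)*(-64) = -1325*(-64) = 84800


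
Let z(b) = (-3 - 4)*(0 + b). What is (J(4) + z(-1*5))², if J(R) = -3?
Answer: 1024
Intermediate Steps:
z(b) = -7*b
(J(4) + z(-1*5))² = (-3 - (-7)*5)² = (-3 - 7*(-5))² = (-3 + 35)² = 32² = 1024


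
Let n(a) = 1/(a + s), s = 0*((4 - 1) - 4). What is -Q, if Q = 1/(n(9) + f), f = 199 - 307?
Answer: 9/971 ≈ 0.0092688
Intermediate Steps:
f = -108
s = 0 (s = 0*(3 - 4) = 0*(-1) = 0)
n(a) = 1/a (n(a) = 1/(a + 0) = 1/a)
Q = -9/971 (Q = 1/(1/9 - 108) = 1/(⅑ - 108) = 1/(-971/9) = -9/971 ≈ -0.0092688)
-Q = -1*(-9/971) = 9/971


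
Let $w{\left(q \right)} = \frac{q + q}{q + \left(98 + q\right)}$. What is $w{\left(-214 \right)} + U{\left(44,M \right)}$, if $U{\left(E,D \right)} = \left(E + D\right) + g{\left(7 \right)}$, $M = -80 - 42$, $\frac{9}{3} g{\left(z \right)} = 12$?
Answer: $- \frac{11996}{165} \approx -72.703$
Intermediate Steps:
$w{\left(q \right)} = \frac{2 q}{98 + 2 q}$
$g{\left(z \right)} = 4$ ($g{\left(z \right)} = \frac{1}{3} \cdot 12 = 4$)
$M = -122$
$U{\left(E,D \right)} = 4 + D + E$ ($U{\left(E,D \right)} = \left(E + D\right) + 4 = \left(D + E\right) + 4 = 4 + D + E$)
$w{\left(-214 \right)} + U{\left(44,M \right)} = - \frac{214}{49 - 214} + \left(4 - 122 + 44\right) = - \frac{214}{-165} - 74 = \left(-214\right) \left(- \frac{1}{165}\right) - 74 = \frac{214}{165} - 74 = - \frac{11996}{165}$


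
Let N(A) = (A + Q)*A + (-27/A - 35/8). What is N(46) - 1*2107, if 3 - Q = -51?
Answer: 457799/184 ≈ 2488.0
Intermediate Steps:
Q = 54 (Q = 3 - 1*(-51) = 3 + 51 = 54)
N(A) = -35/8 - 27/A + A*(54 + A) (N(A) = (A + 54)*A + (-27/A - 35/8) = (54 + A)*A + (-27/A - 35*⅛) = A*(54 + A) + (-27/A - 35/8) = A*(54 + A) + (-35/8 - 27/A) = -35/8 - 27/A + A*(54 + A))
N(46) - 1*2107 = (-35/8 + 46² - 27/46 + 54*46) - 1*2107 = (-35/8 + 2116 - 27*1/46 + 2484) - 2107 = (-35/8 + 2116 - 27/46 + 2484) - 2107 = 845487/184 - 2107 = 457799/184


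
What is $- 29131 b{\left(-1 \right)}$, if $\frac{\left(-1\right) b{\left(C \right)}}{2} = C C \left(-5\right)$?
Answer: $-291310$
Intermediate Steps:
$b{\left(C \right)} = 10 C^{2}$ ($b{\left(C \right)} = - 2 C C \left(-5\right) = - 2 C^{2} \left(-5\right) = - 2 \left(- 5 C^{2}\right) = 10 C^{2}$)
$- 29131 b{\left(-1 \right)} = - 29131 \cdot 10 \left(-1\right)^{2} = - 29131 \cdot 10 \cdot 1 = \left(-29131\right) 10 = -291310$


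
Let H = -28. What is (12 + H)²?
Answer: 256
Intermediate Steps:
(12 + H)² = (12 - 28)² = (-16)² = 256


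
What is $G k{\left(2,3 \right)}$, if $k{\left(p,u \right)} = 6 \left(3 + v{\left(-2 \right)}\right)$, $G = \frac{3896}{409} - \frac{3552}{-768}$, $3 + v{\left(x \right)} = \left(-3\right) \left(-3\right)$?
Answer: $\frac{1250127}{1636} \approx 764.14$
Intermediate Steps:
$v{\left(x \right)} = 6$ ($v{\left(x \right)} = -3 - -9 = -3 + 9 = 6$)
$G = \frac{46301}{3272}$ ($G = 3896 \cdot \frac{1}{409} - - \frac{37}{8} = \frac{3896}{409} + \frac{37}{8} = \frac{46301}{3272} \approx 14.151$)
$k{\left(p,u \right)} = 54$ ($k{\left(p,u \right)} = 6 \left(3 + 6\right) = 6 \cdot 9 = 54$)
$G k{\left(2,3 \right)} = \frac{46301}{3272} \cdot 54 = \frac{1250127}{1636}$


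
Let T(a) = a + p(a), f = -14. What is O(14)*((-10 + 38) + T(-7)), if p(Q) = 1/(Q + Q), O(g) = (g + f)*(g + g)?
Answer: 0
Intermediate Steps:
O(g) = 2*g*(-14 + g) (O(g) = (g - 14)*(g + g) = (-14 + g)*(2*g) = 2*g*(-14 + g))
p(Q) = 1/(2*Q)
T(a) = a + 1/(2*a)
O(14)*((-10 + 38) + T(-7)) = (2*14*(-14 + 14))*((-10 + 38) + (-7 + (½)/(-7))) = (2*14*0)*(28 + (-7 + (½)*(-⅐))) = 0*(28 + (-7 - 1/14)) = 0*(28 - 99/14) = 0*(293/14) = 0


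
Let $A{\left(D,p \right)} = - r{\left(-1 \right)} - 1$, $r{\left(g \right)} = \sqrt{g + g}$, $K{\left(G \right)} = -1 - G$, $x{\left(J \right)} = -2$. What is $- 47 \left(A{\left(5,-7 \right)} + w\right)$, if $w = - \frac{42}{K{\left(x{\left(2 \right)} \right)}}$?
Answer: $2021 + 47 i \sqrt{2} \approx 2021.0 + 66.468 i$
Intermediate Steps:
$w = -42$ ($w = - \frac{42}{-1 - -2} = - \frac{42}{-1 + 2} = - \frac{42}{1} = \left(-42\right) 1 = -42$)
$r{\left(g \right)} = \sqrt{2} \sqrt{g}$ ($r{\left(g \right)} = \sqrt{2 g} = \sqrt{2} \sqrt{g}$)
$A{\left(D,p \right)} = -1 - i \sqrt{2}$ ($A{\left(D,p \right)} = - \sqrt{2} \sqrt{-1} - 1 = - \sqrt{2} i - 1 = - i \sqrt{2} - 1 = -1 - i \sqrt{2}$)
$- 47 \left(A{\left(5,-7 \right)} + w\right) = - 47 \left(\left(-1 - i \sqrt{2}\right) - 42\right) = - 47 \left(-43 - i \sqrt{2}\right) = 2021 + 47 i \sqrt{2}$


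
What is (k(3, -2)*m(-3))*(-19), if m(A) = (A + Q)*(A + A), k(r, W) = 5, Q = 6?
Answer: 1710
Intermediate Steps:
m(A) = 2*A*(6 + A) (m(A) = (A + 6)*(A + A) = (6 + A)*(2*A) = 2*A*(6 + A))
(k(3, -2)*m(-3))*(-19) = (5*(2*(-3)*(6 - 3)))*(-19) = (5*(2*(-3)*3))*(-19) = (5*(-18))*(-19) = -90*(-19) = 1710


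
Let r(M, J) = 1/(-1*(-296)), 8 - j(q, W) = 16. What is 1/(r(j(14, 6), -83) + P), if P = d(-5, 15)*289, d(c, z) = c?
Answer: -296/427719 ≈ -0.00069204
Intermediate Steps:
j(q, W) = -8 (j(q, W) = 8 - 1*16 = 8 - 16 = -8)
P = -1445 (P = -5*289 = -1445)
r(M, J) = 1/296
1/(r(j(14, 6), -83) + P) = 1/(1/296 - 1445) = 1/(-427719/296) = -296/427719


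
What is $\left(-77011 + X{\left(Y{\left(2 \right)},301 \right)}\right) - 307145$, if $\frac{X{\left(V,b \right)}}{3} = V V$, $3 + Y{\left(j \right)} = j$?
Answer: $-384153$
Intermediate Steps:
$Y{\left(j \right)} = -3 + j$
$X{\left(V,b \right)} = 3 V^{2}$ ($X{\left(V,b \right)} = 3 V V = 3 V^{2}$)
$\left(-77011 + X{\left(Y{\left(2 \right)},301 \right)}\right) - 307145 = \left(-77011 + 3 \left(-3 + 2\right)^{2}\right) - 307145 = \left(-77011 + 3 \left(-1\right)^{2}\right) - 307145 = \left(-77011 + 3 \cdot 1\right) - 307145 = \left(-77011 + 3\right) - 307145 = -77008 - 307145 = -384153$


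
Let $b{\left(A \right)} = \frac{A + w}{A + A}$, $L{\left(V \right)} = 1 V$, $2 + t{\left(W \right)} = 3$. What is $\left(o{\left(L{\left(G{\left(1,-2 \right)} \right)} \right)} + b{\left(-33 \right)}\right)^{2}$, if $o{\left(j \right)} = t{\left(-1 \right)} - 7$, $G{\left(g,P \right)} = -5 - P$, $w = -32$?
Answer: $\frac{109561}{4356} \approx 25.152$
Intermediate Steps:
$t{\left(W \right)} = 1$ ($t{\left(W \right)} = -2 + 3 = 1$)
$L{\left(V \right)} = V$
$b{\left(A \right)} = \frac{-32 + A}{2 A}$ ($b{\left(A \right)} = \frac{A - 32}{A + A} = \frac{-32 + A}{2 A}$)
$o{\left(j \right)} = -6$ ($o{\left(j \right)} = 1 - 7 = -6$)
$\left(o{\left(L{\left(G{\left(1,-2 \right)} \right)} \right)} + b{\left(-33 \right)}\right)^{2} = \left(-6 + \frac{-32 - 33}{2 \left(-33\right)}\right)^{2} = \left(-6 + \frac{1}{2} \left(- \frac{1}{33}\right) \left(-65\right)\right)^{2} = \left(-6 + \frac{65}{66}\right)^{2} = \left(- \frac{331}{66}\right)^{2} = \frac{109561}{4356}$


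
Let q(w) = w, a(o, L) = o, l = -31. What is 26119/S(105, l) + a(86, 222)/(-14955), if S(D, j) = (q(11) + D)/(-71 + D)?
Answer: 6640358977/867390 ≈ 7655.6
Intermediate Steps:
S(D, j) = (11 + D)/(-71 + D)
26119/S(105, l) + a(86, 222)/(-14955) = 26119/(((11 + 105)/(-71 + 105))) + 86/(-14955) = 26119/((116/34)) + 86*(-1/14955) = 26119/(((1/34)*116)) - 86/14955 = 26119/(58/17) - 86/14955 = 26119*(17/58) - 86/14955 = 444023/58 - 86/14955 = 6640358977/867390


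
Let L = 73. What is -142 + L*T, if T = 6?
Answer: 296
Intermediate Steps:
-142 + L*T = -142 + 73*6 = -142 + 438 = 296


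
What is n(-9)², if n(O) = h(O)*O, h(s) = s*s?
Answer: 531441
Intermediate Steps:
h(s) = s²
n(O) = O³ (n(O) = O²*O = O³)
n(-9)² = ((-9)³)² = (-729)² = 531441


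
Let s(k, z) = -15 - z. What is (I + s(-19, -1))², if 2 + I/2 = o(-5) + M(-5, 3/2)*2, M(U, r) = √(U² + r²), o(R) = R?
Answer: 1220 - 112*√109 ≈ 50.686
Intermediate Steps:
I = -14 + 2*√109 (I = -4 + 2*(-5 + √((-5)² + (3/2)²)*2) = -4 + 2*(-5 + √(25 + (3*(½))²)*2) = -4 + 2*(-5 + √(25 + (3/2)²)*2) = -4 + 2*(-5 + √(25 + 9/4)*2) = -4 + 2*(-5 + √(109/4)*2) = -4 + 2*(-5 + (√109/2)*2) = -4 + 2*(-5 + √109) = -4 + (-10 + 2*√109) = -14 + 2*√109 ≈ 6.8806)
(I + s(-19, -1))² = ((-14 + 2*√109) + (-15 - 1*(-1)))² = ((-14 + 2*√109) + (-15 + 1))² = ((-14 + 2*√109) - 14)² = (-28 + 2*√109)²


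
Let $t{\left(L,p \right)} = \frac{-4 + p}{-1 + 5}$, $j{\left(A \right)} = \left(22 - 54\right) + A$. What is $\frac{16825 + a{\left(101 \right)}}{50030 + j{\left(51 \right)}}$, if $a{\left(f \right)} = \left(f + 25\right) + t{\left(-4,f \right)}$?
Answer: $\frac{67901}{200196} \approx 0.33917$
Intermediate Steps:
$j{\left(A \right)} = -32 + A$
$t{\left(L,p \right)} = -1 + \frac{p}{4}$ ($t{\left(L,p \right)} = \frac{-4 + p}{4} = \left(-4 + p\right) \frac{1}{4} = -1 + \frac{p}{4}$)
$a{\left(f \right)} = 24 + \frac{5 f}{4}$ ($a{\left(f \right)} = \left(f + 25\right) + \left(-1 + \frac{f}{4}\right) = \left(25 + f\right) + \left(-1 + \frac{f}{4}\right) = 24 + \frac{5 f}{4}$)
$\frac{16825 + a{\left(101 \right)}}{50030 + j{\left(51 \right)}} = \frac{16825 + \left(24 + \frac{5}{4} \cdot 101\right)}{50030 + \left(-32 + 51\right)} = \frac{16825 + \left(24 + \frac{505}{4}\right)}{50030 + 19} = \frac{16825 + \frac{601}{4}}{50049} = \frac{67901}{4} \cdot \frac{1}{50049} = \frac{67901}{200196}$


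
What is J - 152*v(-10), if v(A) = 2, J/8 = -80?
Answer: -944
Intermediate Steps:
J = -640 (J = 8*(-80) = -640)
J - 152*v(-10) = -640 - 152*2 = -640 - 304 = -944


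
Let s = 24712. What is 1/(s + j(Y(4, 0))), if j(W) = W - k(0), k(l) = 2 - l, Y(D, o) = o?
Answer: 1/24710 ≈ 4.0469e-5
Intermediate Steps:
j(W) = -2 + W (j(W) = W - (2 - 1*0) = W - (2 + 0) = W - 1*2 = W - 2 = -2 + W)
1/(s + j(Y(4, 0))) = 1/(24712 + (-2 + 0)) = 1/(24712 - 2) = 1/24710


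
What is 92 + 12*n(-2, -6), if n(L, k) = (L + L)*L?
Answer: 188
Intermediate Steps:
n(L, k) = 2*L² (n(L, k) = (2*L)*L = 2*L²)
92 + 12*n(-2, -6) = 92 + 12*(2*(-2)²) = 92 + 12*(2*4) = 92 + 12*8 = 92 + 96 = 188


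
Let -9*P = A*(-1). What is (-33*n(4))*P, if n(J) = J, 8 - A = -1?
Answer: -132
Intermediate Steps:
A = 9 (A = 8 - 1*(-1) = 8 + 1 = 9)
P = 1 (P = -(-1) = -⅑*(-9) = 1)
(-33*n(4))*P = -33*4*1 = -132*1 = -132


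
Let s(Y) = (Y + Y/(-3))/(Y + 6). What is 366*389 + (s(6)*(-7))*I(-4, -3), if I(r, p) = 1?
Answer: 427115/3 ≈ 1.4237e+5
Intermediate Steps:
s(Y) = 2*Y/(3*(6 + Y)) (s(Y) = (Y + Y*(-1/3))/(6 + Y) = (Y - Y/3)/(6 + Y) = (2*Y/3)/(6 + Y) = 2*Y/(3*(6 + Y)))
366*389 + (s(6)*(-7))*I(-4, -3) = 366*389 + (((2/3)*6/(6 + 6))*(-7))*1 = 142374 + (((2/3)*6/12)*(-7))*1 = 142374 + (((2/3)*6*(1/12))*(-7))*1 = 142374 + ((1/3)*(-7))*1 = 142374 - 7/3*1 = 142374 - 7/3 = 427115/3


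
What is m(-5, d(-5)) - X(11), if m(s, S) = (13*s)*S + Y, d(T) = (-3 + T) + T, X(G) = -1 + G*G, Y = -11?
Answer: 714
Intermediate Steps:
X(G) = -1 + G²
d(T) = -3 + 2*T
m(s, S) = -11 + 13*S*s (m(s, S) = (13*s)*S - 11 = 13*S*s - 11 = -11 + 13*S*s)
m(-5, d(-5)) - X(11) = (-11 + 13*(-3 + 2*(-5))*(-5)) - (-1 + 11²) = (-11 + 13*(-3 - 10)*(-5)) - (-1 + 121) = (-11 + 13*(-13)*(-5)) - 1*120 = (-11 + 845) - 120 = 834 - 120 = 714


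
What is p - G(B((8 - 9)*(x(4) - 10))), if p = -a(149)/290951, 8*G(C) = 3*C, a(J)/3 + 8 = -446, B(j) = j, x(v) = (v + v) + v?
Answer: 878301/1163804 ≈ 0.75468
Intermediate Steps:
x(v) = 3*v (x(v) = 2*v + v = 3*v)
a(J) = -1362 (a(J) = -24 + 3*(-446) = -24 - 1338 = -1362)
G(C) = 3*C/8 (G(C) = (3*C)/8 = 3*C/8)
p = 1362/290951 (p = -1*(-1362)/290951 = 1362*(1/290951) = 1362/290951 ≈ 0.0046812)
p - G(B((8 - 9)*(x(4) - 10))) = 1362/290951 - 3*(8 - 9)*(3*4 - 10)/8 = 1362/290951 - 3*(-(12 - 10))/8 = 1362/290951 - 3*(-1*2)/8 = 1362/290951 - 3*(-2)/8 = 1362/290951 - 1*(-3/4) = 1362/290951 + 3/4 = 878301/1163804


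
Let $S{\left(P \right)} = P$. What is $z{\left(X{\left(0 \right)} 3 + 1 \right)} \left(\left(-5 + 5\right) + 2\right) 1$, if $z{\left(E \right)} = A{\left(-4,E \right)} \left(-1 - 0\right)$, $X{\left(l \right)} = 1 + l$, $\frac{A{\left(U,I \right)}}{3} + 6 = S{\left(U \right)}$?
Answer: $60$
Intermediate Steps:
$A{\left(U,I \right)} = -18 + 3 U$
$z{\left(E \right)} = 30$ ($z{\left(E \right)} = \left(-18 + 3 \left(-4\right)\right) \left(-1 - 0\right) = \left(-18 - 12\right) \left(-1 + 0\right) = \left(-30\right) \left(-1\right) = 30$)
$z{\left(X{\left(0 \right)} 3 + 1 \right)} \left(\left(-5 + 5\right) + 2\right) 1 = 30 \left(\left(-5 + 5\right) + 2\right) 1 = 30 \left(0 + 2\right) 1 = 30 \cdot 2 \cdot 1 = 60 \cdot 1 = 60$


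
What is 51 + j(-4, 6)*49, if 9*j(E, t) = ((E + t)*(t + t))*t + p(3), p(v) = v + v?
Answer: 2603/3 ≈ 867.67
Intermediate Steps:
p(v) = 2*v
j(E, t) = ⅔ + 2*t²*(E + t)/9 (j(E, t) = (((E + t)*(t + t))*t + 2*3)/9 = (((E + t)*(2*t))*t + 6)/9 = ((2*t*(E + t))*t + 6)/9 = (2*t²*(E + t) + 6)/9 = (6 + 2*t²*(E + t))/9 = ⅔ + 2*t²*(E + t)/9)
51 + j(-4, 6)*49 = 51 + (⅔ + (2/9)*6³ + (2/9)*(-4)*6²)*49 = 51 + (⅔ + (2/9)*216 + (2/9)*(-4)*36)*49 = 51 + (⅔ + 48 - 32)*49 = 51 + (50/3)*49 = 51 + 2450/3 = 2603/3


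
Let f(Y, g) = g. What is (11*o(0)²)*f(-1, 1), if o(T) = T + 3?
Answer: 99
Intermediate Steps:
o(T) = 3 + T
(11*o(0)²)*f(-1, 1) = (11*(3 + 0)²)*1 = (11*3²)*1 = (11*9)*1 = 99*1 = 99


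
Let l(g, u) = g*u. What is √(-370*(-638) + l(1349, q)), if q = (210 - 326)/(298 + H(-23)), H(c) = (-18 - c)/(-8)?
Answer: 2*√333259162743/2379 ≈ 485.32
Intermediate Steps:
H(c) = 9/4 + c/8 (H(c) = (-18 - c)*(-⅛) = 9/4 + c/8)
q = -928/2379 (q = (210 - 326)/(298 + (9/4 + (⅛)*(-23))) = -116/(298 + (9/4 - 23/8)) = -116/(298 - 5/8) = -116/2379/8 = -116*8/2379 = -928/2379 ≈ -0.39008)
√(-370*(-638) + l(1349, q)) = √(-370*(-638) + 1349*(-928/2379)) = √(236060 - 1251872/2379) = √(560334868/2379) = 2*√333259162743/2379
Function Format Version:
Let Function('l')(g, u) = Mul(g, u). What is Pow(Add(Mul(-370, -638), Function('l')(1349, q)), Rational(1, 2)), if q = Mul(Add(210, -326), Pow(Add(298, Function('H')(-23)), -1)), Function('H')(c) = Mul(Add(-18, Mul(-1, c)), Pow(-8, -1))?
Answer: Mul(Rational(2, 2379), Pow(333259162743, Rational(1, 2))) ≈ 485.32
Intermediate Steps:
Function('H')(c) = Add(Rational(9, 4), Mul(Rational(1, 8), c)) (Function('H')(c) = Mul(Add(-18, Mul(-1, c)), Rational(-1, 8)) = Add(Rational(9, 4), Mul(Rational(1, 8), c)))
q = Rational(-928, 2379) (q = Mul(Add(210, -326), Pow(Add(298, Add(Rational(9, 4), Mul(Rational(1, 8), -23))), -1)) = Mul(-116, Pow(Add(298, Add(Rational(9, 4), Rational(-23, 8))), -1)) = Mul(-116, Pow(Add(298, Rational(-5, 8)), -1)) = Mul(-116, Pow(Rational(2379, 8), -1)) = Mul(-116, Rational(8, 2379)) = Rational(-928, 2379) ≈ -0.39008)
Pow(Add(Mul(-370, -638), Function('l')(1349, q)), Rational(1, 2)) = Pow(Add(Mul(-370, -638), Mul(1349, Rational(-928, 2379))), Rational(1, 2)) = Pow(Add(236060, Rational(-1251872, 2379)), Rational(1, 2)) = Pow(Rational(560334868, 2379), Rational(1, 2)) = Mul(Rational(2, 2379), Pow(333259162743, Rational(1, 2)))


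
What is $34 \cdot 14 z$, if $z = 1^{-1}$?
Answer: $476$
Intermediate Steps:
$z = 1$
$34 \cdot 14 z = 34 \cdot 14 \cdot 1 = 476 \cdot 1 = 476$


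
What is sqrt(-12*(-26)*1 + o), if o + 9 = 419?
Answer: 19*sqrt(2) ≈ 26.870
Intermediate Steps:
o = 410 (o = -9 + 419 = 410)
sqrt(-12*(-26)*1 + o) = sqrt(-12*(-26)*1 + 410) = sqrt(312*1 + 410) = sqrt(312 + 410) = sqrt(722) = 19*sqrt(2)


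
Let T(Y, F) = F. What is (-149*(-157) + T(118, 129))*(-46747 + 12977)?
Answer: -794337940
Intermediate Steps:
(-149*(-157) + T(118, 129))*(-46747 + 12977) = (-149*(-157) + 129)*(-46747 + 12977) = (23393 + 129)*(-33770) = 23522*(-33770) = -794337940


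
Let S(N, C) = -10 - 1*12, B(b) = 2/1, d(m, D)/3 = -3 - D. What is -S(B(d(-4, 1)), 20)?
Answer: 22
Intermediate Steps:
d(m, D) = -9 - 3*D (d(m, D) = 3*(-3 - D) = -9 - 3*D)
B(b) = 2 (B(b) = 2*1 = 2)
S(N, C) = -22 (S(N, C) = -10 - 12 = -22)
-S(B(d(-4, 1)), 20) = -1*(-22) = 22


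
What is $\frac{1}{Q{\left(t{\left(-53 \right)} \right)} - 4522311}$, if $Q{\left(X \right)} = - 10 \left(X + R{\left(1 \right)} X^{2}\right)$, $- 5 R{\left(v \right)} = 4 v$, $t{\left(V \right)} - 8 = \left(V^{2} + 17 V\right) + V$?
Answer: $\frac{1}{23225211} \approx 4.3057 \cdot 10^{-8}$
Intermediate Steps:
$t{\left(V \right)} = 8 + V^{2} + 18 V$ ($t{\left(V \right)} = 8 + \left(\left(V^{2} + 17 V\right) + V\right) = 8 + \left(V^{2} + 18 V\right) = 8 + V^{2} + 18 V$)
$R{\left(v \right)} = - \frac{4 v}{5}$
$Q{\left(X \right)} = - 10 X + 8 X^{2}$ ($Q{\left(X \right)} = - 10 \left(X + \left(- \frac{4}{5}\right) 1 X^{2}\right) = - 10 \left(X - \frac{4 X^{2}}{5}\right) = - 10 X + 8 X^{2}$)
$\frac{1}{Q{\left(t{\left(-53 \right)} \right)} - 4522311} = \frac{1}{2 \left(8 + \left(-53\right)^{2} + 18 \left(-53\right)\right) \left(-5 + 4 \left(8 + \left(-53\right)^{2} + 18 \left(-53\right)\right)\right) - 4522311} = \frac{1}{2 \left(8 + 2809 - 954\right) \left(-5 + 4 \left(8 + 2809 - 954\right)\right) - 4522311} = \frac{1}{2 \cdot 1863 \left(-5 + 4 \cdot 1863\right) - 4522311} = \frac{1}{2 \cdot 1863 \left(-5 + 7452\right) - 4522311} = \frac{1}{2 \cdot 1863 \cdot 7447 - 4522311} = \frac{1}{27747522 - 4522311} = \frac{1}{23225211}$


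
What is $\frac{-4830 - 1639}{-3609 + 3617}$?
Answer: $- \frac{6469}{8} \approx -808.63$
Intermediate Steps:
$\frac{-4830 - 1639}{-3609 + 3617} = - \frac{6469}{8}$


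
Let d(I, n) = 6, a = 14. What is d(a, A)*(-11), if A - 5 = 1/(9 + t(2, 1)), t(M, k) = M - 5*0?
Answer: -66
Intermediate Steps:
t(M, k) = M (t(M, k) = M + 0 = M)
A = 56/11 (A = 5 + 1/(9 + 2) = 5 + 1/11 = 56/11 ≈ 5.0909)
d(a, A)*(-11) = 6*(-11) = -66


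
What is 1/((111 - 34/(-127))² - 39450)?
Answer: -16129/436603889 ≈ -3.6942e-5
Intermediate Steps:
1/((111 - 34/(-127))² - 39450) = 1/((111 - 34*(-1/127))² - 39450) = 1/((111 + 34/127)² - 39450) = 1/((14131/127)² - 39450) = 1/(199685161/16129 - 39450) = 1/(-436603889/16129) = -16129/436603889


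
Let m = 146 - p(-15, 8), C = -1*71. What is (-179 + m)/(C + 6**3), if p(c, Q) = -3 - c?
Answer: -9/29 ≈ -0.31034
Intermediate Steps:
C = -71
m = 134 (m = 146 - (-3 - 1*(-15)) = 146 - (-3 + 15) = 146 - 1*12 = 146 - 12 = 134)
(-179 + m)/(C + 6**3) = (-179 + 134)/(-71 + 6**3) = -45/(-71 + 216) = -45/145 = -45*1/145 = -9/29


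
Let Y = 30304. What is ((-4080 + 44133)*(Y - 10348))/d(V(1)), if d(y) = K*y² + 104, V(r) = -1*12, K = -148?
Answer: -199824417/5302 ≈ -37689.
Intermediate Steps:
V(r) = -12
d(y) = 104 - 148*y² (d(y) = -148*y² + 104 = 104 - 148*y²)
((-4080 + 44133)*(Y - 10348))/d(V(1)) = ((-4080 + 44133)*(30304 - 10348))/(104 - 148*(-12)²) = (40053*19956)/(104 - 148*144) = 799297668/(104 - 21312) = 799297668/(-21208) = 799297668*(-1/21208) = -199824417/5302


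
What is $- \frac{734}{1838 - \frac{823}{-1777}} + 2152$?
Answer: $\frac{7029169930}{3266949} \approx 2151.6$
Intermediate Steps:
$- \frac{734}{1838 - \frac{823}{-1777}} + 2152 = - \frac{734}{1838 - - \frac{823}{1777}} + 2152 = - \frac{734}{1838 + \frac{823}{1777}} + 2152 = - \frac{734}{\frac{3266949}{1777}} + 2152 = \left(-734\right) \frac{1777}{3266949} + 2152 = - \frac{1304318}{3266949} + 2152 = \frac{7029169930}{3266949}$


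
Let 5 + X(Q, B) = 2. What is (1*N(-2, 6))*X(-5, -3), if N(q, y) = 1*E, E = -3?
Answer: 9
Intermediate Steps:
N(q, y) = -3 (N(q, y) = 1*(-3) = -3)
X(Q, B) = -3 (X(Q, B) = -5 + 2 = -3)
(1*N(-2, 6))*X(-5, -3) = (1*(-3))*(-3) = -3*(-3) = 9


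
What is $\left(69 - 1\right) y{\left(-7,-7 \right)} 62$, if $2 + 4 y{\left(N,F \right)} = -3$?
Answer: $-5270$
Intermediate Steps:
$y{\left(N,F \right)} = - \frac{5}{4}$ ($y{\left(N,F \right)} = - \frac{1}{2} + \frac{1}{4} \left(-3\right) = - \frac{1}{2} - \frac{3}{4} = - \frac{5}{4}$)
$\left(69 - 1\right) y{\left(-7,-7 \right)} 62 = \left(69 - 1\right) \left(- \frac{5}{4}\right) 62 = 68 \left(- \frac{5}{4}\right) 62 = \left(-85\right) 62 = -5270$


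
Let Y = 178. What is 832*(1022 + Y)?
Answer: 998400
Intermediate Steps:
832*(1022 + Y) = 832*(1022 + 178) = 832*1200 = 998400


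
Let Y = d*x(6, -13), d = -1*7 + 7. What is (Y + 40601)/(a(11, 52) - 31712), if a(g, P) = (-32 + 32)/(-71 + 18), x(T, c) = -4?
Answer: -40601/31712 ≈ -1.2803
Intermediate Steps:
d = 0 (d = -7 + 7 = 0)
Y = 0 (Y = 0*(-4) = 0)
a(g, P) = 0 (a(g, P) = 0/(-53) = 0*(-1/53) = 0)
(Y + 40601)/(a(11, 52) - 31712) = (0 + 40601)/(0 - 31712) = 40601/(-31712) = 40601*(-1/31712) = -40601/31712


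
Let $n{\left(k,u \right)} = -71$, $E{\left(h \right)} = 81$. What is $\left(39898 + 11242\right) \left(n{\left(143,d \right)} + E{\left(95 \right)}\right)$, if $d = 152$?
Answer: $511400$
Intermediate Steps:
$\left(39898 + 11242\right) \left(n{\left(143,d \right)} + E{\left(95 \right)}\right) = \left(39898 + 11242\right) \left(-71 + 81\right) = 51140 \cdot 10 = 511400$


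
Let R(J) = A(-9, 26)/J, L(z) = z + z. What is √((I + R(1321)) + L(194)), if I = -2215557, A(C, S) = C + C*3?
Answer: I*√3865560774485/1321 ≈ 1488.3*I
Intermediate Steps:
A(C, S) = 4*C (A(C, S) = C + 3*C = 4*C)
L(z) = 2*z
R(J) = -36/J (R(J) = (4*(-9))/J = -36/J)
√((I + R(1321)) + L(194)) = √((-2215557 - 36/1321) + 2*194) = √((-2215557 - 36*1/1321) + 388) = √((-2215557 - 36/1321) + 388) = √(-2926750833/1321 + 388) = √(-2926238285/1321) = I*√3865560774485/1321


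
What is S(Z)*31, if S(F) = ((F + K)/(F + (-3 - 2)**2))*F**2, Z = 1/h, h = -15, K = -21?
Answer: -4898/42075 ≈ -0.11641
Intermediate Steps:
Z = -1/15 (Z = 1/(-15) = -1/15 ≈ -0.066667)
S(F) = F**2*(-21 + F)/(25 + F) (S(F) = ((F - 21)/(F + (-3 - 2)**2))*F**2 = ((-21 + F)/(F + (-5)**2))*F**2 = ((-21 + F)/(F + 25))*F**2 = ((-21 + F)/(25 + F))*F**2 = F**2*(-21 + F)/(25 + F))
S(Z)*31 = ((-1/15)**2*(-21 - 1/15)/(25 - 1/15))*31 = ((1/225)*(-316/15)/(374/15))*31 = ((1/225)*(15/374)*(-316/15))*31 = -158/42075*31 = -4898/42075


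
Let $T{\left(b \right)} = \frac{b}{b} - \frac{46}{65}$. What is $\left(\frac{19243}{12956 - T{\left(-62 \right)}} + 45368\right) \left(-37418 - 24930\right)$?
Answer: $- \frac{340300695363772}{120303} \approx -2.8287 \cdot 10^{9}$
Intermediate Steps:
$T{\left(b \right)} = \frac{19}{65}$ ($T{\left(b \right)} = 1 - \frac{46}{65} = \frac{19}{65}$)
$\left(\frac{19243}{12956 - T{\left(-62 \right)}} + 45368\right) \left(-37418 - 24930\right) = \left(\frac{19243}{12956 - \frac{19}{65}} + 45368\right) \left(-37418 - 24930\right) = \left(\frac{19243}{12956 - \frac{19}{65}} + 45368\right) \left(-62348\right) = \left(\frac{19243}{\frac{842121}{65}} + 45368\right) \left(-62348\right) = \left(19243 \cdot \frac{65}{842121} + 45368\right) \left(-62348\right) = \left(\frac{178685}{120303} + 45368\right) \left(-62348\right) = \frac{5458085189}{120303} \left(-62348\right) = - \frac{340300695363772}{120303}$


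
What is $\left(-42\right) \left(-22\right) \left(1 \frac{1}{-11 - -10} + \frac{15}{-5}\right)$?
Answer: $-3696$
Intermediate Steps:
$\left(-42\right) \left(-22\right) \left(1 \frac{1}{-11 - -10} + \frac{15}{-5}\right) = 924 \left(1 \frac{1}{-11 + 10} + 15 \left(- \frac{1}{5}\right)\right) = 924 \left(1 \frac{1}{-1} - 3\right) = 924 \left(1 \left(-1\right) - 3\right) = 924 \left(-1 - 3\right) = 924 \left(-4\right) = -3696$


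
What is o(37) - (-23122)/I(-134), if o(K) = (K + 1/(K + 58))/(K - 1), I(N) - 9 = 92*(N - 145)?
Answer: 309439/2437605 ≈ 0.12694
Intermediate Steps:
I(N) = -13331 + 92*N (I(N) = 9 + 92*(N - 145) = 9 + 92*(-145 + N) = 9 + (-13340 + 92*N) = -13331 + 92*N)
o(K) = (K + 1/(58 + K))/(-1 + K)
o(37) - (-23122)/I(-134) = (1 + 37**2 + 58*37)/(-58 + 37**2 + 57*37) - (-23122)/(-13331 + 92*(-134)) = (1 + 1369 + 2146)/(-58 + 1369 + 2109) - (-23122)/(-13331 - 12328) = 3516/3420 - (-23122)/(-25659) = (1/3420)*3516 - (-23122)*(-1)/25659 = 293/285 - 1*23122/25659 = 293/285 - 23122/25659 = 309439/2437605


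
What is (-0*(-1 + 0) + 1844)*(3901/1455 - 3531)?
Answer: -9466550176/1455 ≈ -6.5062e+6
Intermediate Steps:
(-0*(-1 + 0) + 1844)*(3901/1455 - 3531) = (-0*(-1) + 1844)*(3901*(1/1455) - 3531) = (-83*0 + 1844)*(3901/1455 - 3531) = (0 + 1844)*(-5133704/1455) = 1844*(-5133704/1455) = -9466550176/1455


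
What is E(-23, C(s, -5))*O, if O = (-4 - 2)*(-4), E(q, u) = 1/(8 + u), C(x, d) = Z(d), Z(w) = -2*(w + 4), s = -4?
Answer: 12/5 ≈ 2.4000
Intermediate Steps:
Z(w) = -8 - 2*w (Z(w) = -2*(4 + w) = -8 - 2*w)
C(x, d) = -8 - 2*d
O = 24 (O = -6*(-4) = 24)
E(-23, C(s, -5))*O = 24/(8 + (-8 - 2*(-5))) = 24/(8 + (-8 + 10)) = 24/(8 + 2) = 24/10 = (⅒)*24 = 12/5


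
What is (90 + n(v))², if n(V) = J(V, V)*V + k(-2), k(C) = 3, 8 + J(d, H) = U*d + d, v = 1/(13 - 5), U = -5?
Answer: 2163841/256 ≈ 8452.5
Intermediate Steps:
v = ⅛ (v = 1/8 = ⅛ ≈ 0.12500)
J(d, H) = -8 - 4*d (J(d, H) = -8 + (-5*d + d) = -8 - 4*d)
n(V) = 3 + V*(-8 - 4*V) (n(V) = (-8 - 4*V)*V + 3 = V*(-8 - 4*V) + 3 = 3 + V*(-8 - 4*V))
(90 + n(v))² = (90 + (3 - 4*⅛*(2 + ⅛)))² = (90 + (3 - 4*⅛*17/8))² = (90 + (3 - 17/16))² = (90 + 31/16)² = (1471/16)² = 2163841/256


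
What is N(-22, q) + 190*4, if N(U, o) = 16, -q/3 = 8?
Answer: 776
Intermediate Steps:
q = -24 (q = -3*8 = -24)
N(-22, q) + 190*4 = 16 + 190*4 = 16 + 760 = 776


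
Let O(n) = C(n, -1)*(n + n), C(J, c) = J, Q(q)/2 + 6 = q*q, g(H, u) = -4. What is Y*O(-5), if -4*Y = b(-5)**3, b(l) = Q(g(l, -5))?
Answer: -100000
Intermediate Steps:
Q(q) = -12 + 2*q**2 (Q(q) = -12 + 2*(q*q) = -12 + 2*q**2)
b(l) = 20 (b(l) = -12 + 2*(-4)**2 = -12 + 2*16 = -12 + 32 = 20)
Y = -2000 (Y = -1/4*20**3 = -1/4*8000 = -2000)
O(n) = 2*n**2 (O(n) = n*(n + n) = n*(2*n) = 2*n**2)
Y*O(-5) = -4000*(-5)**2 = -4000*25 = -2000*50 = -100000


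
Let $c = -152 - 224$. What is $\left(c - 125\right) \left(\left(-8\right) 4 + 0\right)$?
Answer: $16032$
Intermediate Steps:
$c = -376$ ($c = -152 - 224 = -376$)
$\left(c - 125\right) \left(\left(-8\right) 4 + 0\right) = \left(-376 - 125\right) \left(\left(-8\right) 4 + 0\right) = - 501 \left(-32 + 0\right) = \left(-501\right) \left(-32\right) = 16032$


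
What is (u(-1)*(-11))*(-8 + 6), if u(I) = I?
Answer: -22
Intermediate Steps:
(u(-1)*(-11))*(-8 + 6) = (-1*(-11))*(-8 + 6) = 11*(-2) = -22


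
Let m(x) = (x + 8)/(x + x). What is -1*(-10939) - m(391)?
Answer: 8553899/782 ≈ 10938.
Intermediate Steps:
m(x) = (8 + x)/(2*x) (m(x) = (8 + x)/((2*x)) = (8 + x)*(1/(2*x)) = (8 + x)/(2*x))
-1*(-10939) - m(391) = -1*(-10939) - (8 + 391)/(2*391) = 10939 - 399/(2*391) = 10939 - 1*399/782 = 10939 - 399/782 = 8553899/782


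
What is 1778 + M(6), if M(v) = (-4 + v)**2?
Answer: 1782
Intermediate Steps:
1778 + M(6) = 1778 + (-4 + 6)**2 = 1778 + 2**2 = 1778 + 4 = 1782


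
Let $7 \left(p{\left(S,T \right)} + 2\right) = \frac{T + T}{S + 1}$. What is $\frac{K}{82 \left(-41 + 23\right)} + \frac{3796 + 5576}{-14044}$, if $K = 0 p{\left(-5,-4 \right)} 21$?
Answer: $- \frac{2343}{3511} \approx -0.66733$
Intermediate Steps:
$p{\left(S,T \right)} = -2 + \frac{2 T}{7 \left(1 + S\right)}$ ($p{\left(S,T \right)} = -2 + \frac{\left(T + T\right) \frac{1}{S + 1}}{7} = -2 + \frac{2 T \frac{1}{1 + S}}{7} = -2 + \frac{2 T}{7 \left(1 + S\right)}$)
$K = 0$ ($K = 0 \frac{2 \left(-7 - 4 - -35\right)}{7 \left(1 - 5\right)} 21 = 0 \frac{2 \left(-7 - 4 + 35\right)}{7 \left(-4\right)} 21 = 0 \cdot \frac{2}{7} \left(- \frac{1}{4}\right) 24 \cdot 21 = 0 \left(- \frac{12}{7}\right) 21 = 0 \cdot 21 = 0$)
$\frac{K}{82 \left(-41 + 23\right)} + \frac{3796 + 5576}{-14044} = \frac{0}{82 \left(-41 + 23\right)} + \frac{3796 + 5576}{-14044} = \frac{0}{82 \left(-18\right)} + 9372 \left(- \frac{1}{14044}\right) = \frac{0}{-1476} - \frac{2343}{3511} = 0 \left(- \frac{1}{1476}\right) - \frac{2343}{3511} = 0 - \frac{2343}{3511} = - \frac{2343}{3511}$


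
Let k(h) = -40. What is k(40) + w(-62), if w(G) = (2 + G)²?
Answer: 3560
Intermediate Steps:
k(40) + w(-62) = -40 + (2 - 62)² = -40 + (-60)² = -40 + 3600 = 3560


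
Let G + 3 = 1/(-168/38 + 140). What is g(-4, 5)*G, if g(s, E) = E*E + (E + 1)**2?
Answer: -470249/2576 ≈ -182.55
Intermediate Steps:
g(s, E) = E**2 + (1 + E)**2
G = -7709/2576 (G = -3 + 1/(-168/38 + 140) = -3 + 1/(-168*1/38 + 140) = -3 + 1/(-84/19 + 140) = -3 + 1/(2576/19) = -3 + 19/2576 = -7709/2576 ≈ -2.9926)
g(-4, 5)*G = (5**2 + (1 + 5)**2)*(-7709/2576) = (25 + 6**2)*(-7709/2576) = (25 + 36)*(-7709/2576) = 61*(-7709/2576) = -470249/2576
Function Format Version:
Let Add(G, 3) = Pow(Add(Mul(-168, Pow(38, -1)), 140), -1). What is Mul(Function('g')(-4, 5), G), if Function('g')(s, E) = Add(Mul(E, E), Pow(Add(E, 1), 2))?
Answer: Rational(-470249, 2576) ≈ -182.55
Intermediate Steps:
Function('g')(s, E) = Add(Pow(E, 2), Pow(Add(1, E), 2))
G = Rational(-7709, 2576) (G = Add(-3, Pow(Add(Mul(-168, Pow(38, -1)), 140), -1)) = Add(-3, Pow(Add(Mul(-168, Rational(1, 38)), 140), -1)) = Add(-3, Pow(Add(Rational(-84, 19), 140), -1)) = Add(-3, Pow(Rational(2576, 19), -1)) = Add(-3, Rational(19, 2576)) = Rational(-7709, 2576) ≈ -2.9926)
Mul(Function('g')(-4, 5), G) = Mul(Add(Pow(5, 2), Pow(Add(1, 5), 2)), Rational(-7709, 2576)) = Mul(Add(25, Pow(6, 2)), Rational(-7709, 2576)) = Mul(Add(25, 36), Rational(-7709, 2576)) = Mul(61, Rational(-7709, 2576)) = Rational(-470249, 2576)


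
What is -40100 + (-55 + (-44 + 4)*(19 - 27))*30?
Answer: -32150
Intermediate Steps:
-40100 + (-55 + (-44 + 4)*(19 - 27))*30 = -40100 + (-55 - 40*(-8))*30 = -40100 + (-55 + 320)*30 = -40100 + 265*30 = -40100 + 7950 = -32150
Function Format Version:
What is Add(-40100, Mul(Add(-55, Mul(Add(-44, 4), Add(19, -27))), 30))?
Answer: -32150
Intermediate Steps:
Add(-40100, Mul(Add(-55, Mul(Add(-44, 4), Add(19, -27))), 30)) = Add(-40100, Mul(Add(-55, Mul(-40, -8)), 30)) = Add(-40100, Mul(Add(-55, 320), 30)) = Add(-40100, Mul(265, 30)) = Add(-40100, 7950) = -32150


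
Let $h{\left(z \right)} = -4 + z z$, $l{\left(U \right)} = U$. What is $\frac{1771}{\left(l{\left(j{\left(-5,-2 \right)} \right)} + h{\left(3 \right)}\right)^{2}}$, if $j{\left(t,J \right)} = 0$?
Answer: $\frac{1771}{25} \approx 70.84$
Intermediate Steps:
$h{\left(z \right)} = -4 + z^{2}$
$\frac{1771}{\left(l{\left(j{\left(-5,-2 \right)} \right)} + h{\left(3 \right)}\right)^{2}} = \frac{1771}{\left(0 - \left(4 - 3^{2}\right)\right)^{2}} = \frac{1771}{\left(0 + \left(-4 + 9\right)\right)^{2}} = \frac{1771}{\left(0 + 5\right)^{2}} = \frac{1771}{5^{2}} = \frac{1771}{25}$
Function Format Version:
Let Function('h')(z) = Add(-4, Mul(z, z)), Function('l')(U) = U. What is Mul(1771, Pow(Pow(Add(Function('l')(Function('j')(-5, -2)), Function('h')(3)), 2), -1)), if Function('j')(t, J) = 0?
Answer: Rational(1771, 25) ≈ 70.840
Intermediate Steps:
Function('h')(z) = Add(-4, Pow(z, 2))
Mul(1771, Pow(Pow(Add(Function('l')(Function('j')(-5, -2)), Function('h')(3)), 2), -1)) = Mul(1771, Pow(Pow(Add(0, Add(-4, Pow(3, 2))), 2), -1)) = Mul(1771, Pow(Pow(Add(0, Add(-4, 9)), 2), -1)) = Mul(1771, Pow(Pow(Add(0, 5), 2), -1)) = Mul(1771, Pow(Pow(5, 2), -1)) = Mul(1771, Pow(25, -1)) = Mul(1771, Rational(1, 25)) = Rational(1771, 25)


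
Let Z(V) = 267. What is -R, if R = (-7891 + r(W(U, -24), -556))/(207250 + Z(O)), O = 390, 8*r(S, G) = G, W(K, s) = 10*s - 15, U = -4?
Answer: 15921/415034 ≈ 0.038361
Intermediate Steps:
W(K, s) = -15 + 10*s
r(S, G) = G/8
R = -15921/415034 (R = (-7891 + (⅛)*(-556))/(207250 + 267) = (-7891 - 139/2)/207517 = -15921/2*1/207517 = -15921/415034 ≈ -0.038361)
-R = -1*(-15921/415034) = 15921/415034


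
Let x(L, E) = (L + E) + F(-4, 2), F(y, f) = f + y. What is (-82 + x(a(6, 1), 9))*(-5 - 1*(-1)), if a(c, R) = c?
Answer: 276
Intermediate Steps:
x(L, E) = -2 + E + L (x(L, E) = (L + E) + (2 - 4) = (E + L) - 2 = -2 + E + L)
(-82 + x(a(6, 1), 9))*(-5 - 1*(-1)) = (-82 + (-2 + 9 + 6))*(-5 - 1*(-1)) = (-82 + 13)*(-5 + 1) = -69*(-4) = 276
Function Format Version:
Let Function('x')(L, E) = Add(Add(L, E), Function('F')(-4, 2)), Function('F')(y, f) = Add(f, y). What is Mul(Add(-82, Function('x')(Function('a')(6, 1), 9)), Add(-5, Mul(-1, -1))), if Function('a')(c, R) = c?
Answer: 276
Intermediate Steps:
Function('x')(L, E) = Add(-2, E, L) (Function('x')(L, E) = Add(Add(L, E), Add(2, -4)) = Add(Add(E, L), -2) = Add(-2, E, L))
Mul(Add(-82, Function('x')(Function('a')(6, 1), 9)), Add(-5, Mul(-1, -1))) = Mul(Add(-82, Add(-2, 9, 6)), Add(-5, Mul(-1, -1))) = Mul(Add(-82, 13), Add(-5, 1)) = Mul(-69, -4) = 276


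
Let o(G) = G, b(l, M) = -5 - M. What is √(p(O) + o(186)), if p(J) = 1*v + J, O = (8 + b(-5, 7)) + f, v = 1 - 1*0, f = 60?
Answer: 9*√3 ≈ 15.588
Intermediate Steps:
v = 1 (v = 1 + 0 = 1)
O = 56 (O = (8 + (-5 - 1*7)) + 60 = (8 + (-5 - 7)) + 60 = (8 - 12) + 60 = -4 + 60 = 56)
p(J) = 1 + J (p(J) = 1*1 + J = 1 + J)
√(p(O) + o(186)) = √((1 + 56) + 186) = √(57 + 186) = √243 = 9*√3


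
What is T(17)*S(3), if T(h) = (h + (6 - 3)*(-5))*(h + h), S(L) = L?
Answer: 204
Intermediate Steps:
T(h) = 2*h*(-15 + h) (T(h) = (h + 3*(-5))*(2*h) = (h - 15)*(2*h) = (-15 + h)*(2*h) = 2*h*(-15 + h))
T(17)*S(3) = (2*17*(-15 + 17))*3 = (2*17*2)*3 = 68*3 = 204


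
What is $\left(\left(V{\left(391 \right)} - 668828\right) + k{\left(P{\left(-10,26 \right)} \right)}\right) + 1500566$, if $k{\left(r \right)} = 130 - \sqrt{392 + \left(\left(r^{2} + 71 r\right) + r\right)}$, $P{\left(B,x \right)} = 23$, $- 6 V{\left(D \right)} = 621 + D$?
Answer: $\frac{2495098}{3} - \sqrt{2577} \approx 8.3165 \cdot 10^{5}$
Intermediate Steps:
$V{\left(D \right)} = - \frac{207}{2} - \frac{D}{6}$ ($V{\left(D \right)} = - \frac{621 + D}{6} = - \frac{207}{2} - \frac{D}{6}$)
$k{\left(r \right)} = 130 - \sqrt{392 + r^{2} + 72 r}$ ($k{\left(r \right)} = 130 - \sqrt{392 + \left(r^{2} + 72 r\right)} = 130 - \sqrt{392 + r^{2} + 72 r}$)
$\left(\left(V{\left(391 \right)} - 668828\right) + k{\left(P{\left(-10,26 \right)} \right)}\right) + 1500566 = \left(\left(\left(- \frac{207}{2} - \frac{391}{6}\right) - 668828\right) + \left(130 - \sqrt{392 + 23^{2} + 72 \cdot 23}\right)\right) + 1500566 = \left(\left(\left(- \frac{207}{2} - \frac{391}{6}\right) - 668828\right) + \left(130 - \sqrt{392 + 529 + 1656}\right)\right) + 1500566 = \left(\left(- \frac{506}{3} - 668828\right) + \left(130 - \sqrt{2577}\right)\right) + 1500566 = \left(- \frac{2006990}{3} + \left(130 - \sqrt{2577}\right)\right) + 1500566 = \left(- \frac{2006600}{3} - \sqrt{2577}\right) + 1500566 = \frac{2495098}{3} - \sqrt{2577}$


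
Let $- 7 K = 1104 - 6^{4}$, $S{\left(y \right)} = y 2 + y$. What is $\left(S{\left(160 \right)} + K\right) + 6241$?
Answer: $\frac{47239}{7} \approx 6748.4$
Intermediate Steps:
$S{\left(y \right)} = 3 y$ ($S{\left(y \right)} = 2 y + y = 3 y$)
$K = \frac{192}{7}$ ($K = - \frac{1104 - 6^{4}}{7} = - \frac{1104 - 1296}{7} = \left(- \frac{1}{7}\right) \left(-192\right) = \frac{192}{7} \approx 27.429$)
$\left(S{\left(160 \right)} + K\right) + 6241 = \left(3 \cdot 160 + \frac{192}{7}\right) + 6241 = \left(480 + \frac{192}{7}\right) + 6241 = \frac{3552}{7} + 6241 = \frac{47239}{7}$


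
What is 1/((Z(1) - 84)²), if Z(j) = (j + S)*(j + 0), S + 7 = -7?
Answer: 1/9409 ≈ 0.00010628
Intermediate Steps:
S = -14 (S = -7 - 7 = -14)
Z(j) = j*(-14 + j) (Z(j) = (j - 14)*(j + 0) = (-14 + j)*j = j*(-14 + j))
1/((Z(1) - 84)²) = 1/((1*(-14 + 1) - 84)²) = 1/((1*(-13) - 84)²) = 1/((-13 - 84)²) = 1/((-97)²) = 1/9409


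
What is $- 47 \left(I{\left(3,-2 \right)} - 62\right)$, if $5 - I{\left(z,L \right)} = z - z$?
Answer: $2679$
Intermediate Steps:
$I{\left(z,L \right)} = 5$ ($I{\left(z,L \right)} = 5 - \left(z - z\right) = 5 - 0 = 5 + 0 = 5$)
$- 47 \left(I{\left(3,-2 \right)} - 62\right) = - 47 \left(5 - 62\right) = \left(-47\right) \left(-57\right) = 2679$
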